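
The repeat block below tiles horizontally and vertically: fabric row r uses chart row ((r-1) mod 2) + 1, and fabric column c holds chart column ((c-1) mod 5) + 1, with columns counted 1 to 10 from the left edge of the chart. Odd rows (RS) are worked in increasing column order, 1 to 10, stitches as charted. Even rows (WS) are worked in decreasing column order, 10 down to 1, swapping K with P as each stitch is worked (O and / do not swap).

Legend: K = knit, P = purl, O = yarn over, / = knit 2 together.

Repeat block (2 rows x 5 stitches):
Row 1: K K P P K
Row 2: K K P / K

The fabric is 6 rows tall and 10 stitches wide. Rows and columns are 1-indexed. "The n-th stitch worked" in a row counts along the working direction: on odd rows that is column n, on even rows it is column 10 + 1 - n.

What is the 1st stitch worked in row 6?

Result:
P

Derivation:
Row 6 uses chart row ((6-1) mod 2)+1 = 2. Row 6 is even, so WS.
Chart row 2 tiled across columns 1-10: K K P / K K K P / K
WS row: flip the tiled sequence (start at column 10) and apply K<->P; O and / stay.
Row 6 as worked: P / K P P P / K P P
Counting 1 along the worked row gives P.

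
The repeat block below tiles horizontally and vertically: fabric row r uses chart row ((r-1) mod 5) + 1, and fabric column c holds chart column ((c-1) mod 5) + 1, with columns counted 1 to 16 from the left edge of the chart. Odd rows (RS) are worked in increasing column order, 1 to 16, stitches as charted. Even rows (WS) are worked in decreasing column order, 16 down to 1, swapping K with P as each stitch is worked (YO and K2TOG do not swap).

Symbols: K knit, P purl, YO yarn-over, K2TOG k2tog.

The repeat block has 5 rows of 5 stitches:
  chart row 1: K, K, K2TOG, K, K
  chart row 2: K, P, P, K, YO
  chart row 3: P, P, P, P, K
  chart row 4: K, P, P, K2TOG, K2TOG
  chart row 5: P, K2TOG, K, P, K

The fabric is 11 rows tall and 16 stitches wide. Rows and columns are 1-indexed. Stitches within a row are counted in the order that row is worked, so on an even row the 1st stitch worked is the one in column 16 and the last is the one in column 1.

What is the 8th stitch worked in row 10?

Row 10 uses chart row ((10-1) mod 5)+1 = 5. Row 10 is even, so WS.
Chart row 5 tiled across columns 1-16: P K2TOG K P K P K2TOG K P K P K2TOG K P K P
WS row: flip the tiled sequence (start at column 16) and apply K<->P; YO and K2TOG stay.
Row 10 as worked: K P K P K2TOG K P K P K2TOG K P K P K2TOG K
Counting 8 along the worked row gives K.

Result:
K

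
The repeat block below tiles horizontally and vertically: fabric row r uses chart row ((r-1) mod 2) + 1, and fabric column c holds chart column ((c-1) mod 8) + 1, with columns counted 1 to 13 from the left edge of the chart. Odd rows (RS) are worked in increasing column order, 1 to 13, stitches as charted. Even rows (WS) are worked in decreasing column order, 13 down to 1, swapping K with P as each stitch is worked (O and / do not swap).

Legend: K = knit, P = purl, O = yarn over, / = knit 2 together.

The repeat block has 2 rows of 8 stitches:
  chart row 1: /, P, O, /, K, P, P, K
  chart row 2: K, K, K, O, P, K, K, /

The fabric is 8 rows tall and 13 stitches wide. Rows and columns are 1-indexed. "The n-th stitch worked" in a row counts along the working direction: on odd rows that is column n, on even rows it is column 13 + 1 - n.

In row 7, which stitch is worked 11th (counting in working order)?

For row 7: chart row = ((7-1) mod 2) + 1 = 1; this is a RS (odd) row.
Chart row 1 tiled across columns 1-13: / P O / K P P K / P O / K
RS row: no reversal, no swap; stitch n worked = column n.
The 11th stitch worked is O.

Stitch:
O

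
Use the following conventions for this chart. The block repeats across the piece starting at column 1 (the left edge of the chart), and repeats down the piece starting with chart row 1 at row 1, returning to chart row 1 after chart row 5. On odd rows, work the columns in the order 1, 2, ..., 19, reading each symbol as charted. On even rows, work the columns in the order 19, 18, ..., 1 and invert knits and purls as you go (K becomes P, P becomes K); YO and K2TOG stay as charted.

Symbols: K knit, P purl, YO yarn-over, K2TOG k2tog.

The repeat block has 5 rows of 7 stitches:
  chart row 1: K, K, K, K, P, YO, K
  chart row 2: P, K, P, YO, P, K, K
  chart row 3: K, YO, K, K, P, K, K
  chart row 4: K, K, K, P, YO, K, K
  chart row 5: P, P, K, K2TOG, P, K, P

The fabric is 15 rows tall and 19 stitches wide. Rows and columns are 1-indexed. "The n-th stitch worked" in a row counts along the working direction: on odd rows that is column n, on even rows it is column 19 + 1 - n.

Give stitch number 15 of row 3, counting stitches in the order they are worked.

For row 3: chart row = ((3-1) mod 5) + 1 = 3; this is a RS (odd) row.
Chart row 3 tiled across columns 1-19: K YO K K P K K K YO K K P K K K YO K K P
RS row: no reversal, no swap; stitch n worked = column n.
The 15th stitch worked is K.

Result:
K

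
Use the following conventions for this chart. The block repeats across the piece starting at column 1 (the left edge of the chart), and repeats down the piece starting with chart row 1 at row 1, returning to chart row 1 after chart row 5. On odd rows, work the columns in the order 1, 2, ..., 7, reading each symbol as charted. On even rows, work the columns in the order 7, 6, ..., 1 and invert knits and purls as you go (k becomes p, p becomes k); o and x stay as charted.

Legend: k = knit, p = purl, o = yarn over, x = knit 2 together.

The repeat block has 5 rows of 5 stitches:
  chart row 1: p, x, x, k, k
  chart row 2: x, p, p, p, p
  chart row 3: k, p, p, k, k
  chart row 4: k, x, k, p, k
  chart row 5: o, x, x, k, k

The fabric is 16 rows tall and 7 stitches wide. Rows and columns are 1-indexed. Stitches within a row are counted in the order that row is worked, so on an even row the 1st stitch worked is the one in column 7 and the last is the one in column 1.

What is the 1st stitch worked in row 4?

Stitch:
x

Derivation:
Row 4 uses chart row ((4-1) mod 5)+1 = 4. Row 4 is even, so WS.
Chart row 4 tiled across columns 1-7: k x k p k k x
Wrong side: read the tiled row from column 7 down to 1 and exchange k with p (leave o, x).
Row 4 as worked: x p p k p x p
The 1st stitch worked is x.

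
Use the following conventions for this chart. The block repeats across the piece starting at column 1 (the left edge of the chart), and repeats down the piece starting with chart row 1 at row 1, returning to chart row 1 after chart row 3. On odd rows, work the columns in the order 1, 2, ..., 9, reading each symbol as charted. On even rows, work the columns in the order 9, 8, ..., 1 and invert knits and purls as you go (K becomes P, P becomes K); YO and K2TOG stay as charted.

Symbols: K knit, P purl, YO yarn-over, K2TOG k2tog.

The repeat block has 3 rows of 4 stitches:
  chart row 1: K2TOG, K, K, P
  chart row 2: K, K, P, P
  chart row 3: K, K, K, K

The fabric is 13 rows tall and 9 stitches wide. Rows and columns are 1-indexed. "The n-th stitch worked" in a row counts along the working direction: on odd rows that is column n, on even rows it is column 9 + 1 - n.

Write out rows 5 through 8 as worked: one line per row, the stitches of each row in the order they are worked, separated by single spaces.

== ROWS AS WORKED ==
K K P P K K P P K
P P P P P P P P P
K2TOG K K P K2TOG K K P K2TOG
P K K P P K K P P

Derivation:
Row 5: chart row 2, RS - tile across columns 1-9 and work as-is.
Row 6: chart row 3, WS - tiled (columns 1-9): K K K K K K K K K; work from column 9 back to 1 with K<->P swapped.
Row 7: chart row 1, RS - tile across columns 1-9 and work as-is.
Row 8: chart row 2, WS - tiled (columns 1-9): K K P P K K P P K; work from column 9 back to 1 with K<->P swapped.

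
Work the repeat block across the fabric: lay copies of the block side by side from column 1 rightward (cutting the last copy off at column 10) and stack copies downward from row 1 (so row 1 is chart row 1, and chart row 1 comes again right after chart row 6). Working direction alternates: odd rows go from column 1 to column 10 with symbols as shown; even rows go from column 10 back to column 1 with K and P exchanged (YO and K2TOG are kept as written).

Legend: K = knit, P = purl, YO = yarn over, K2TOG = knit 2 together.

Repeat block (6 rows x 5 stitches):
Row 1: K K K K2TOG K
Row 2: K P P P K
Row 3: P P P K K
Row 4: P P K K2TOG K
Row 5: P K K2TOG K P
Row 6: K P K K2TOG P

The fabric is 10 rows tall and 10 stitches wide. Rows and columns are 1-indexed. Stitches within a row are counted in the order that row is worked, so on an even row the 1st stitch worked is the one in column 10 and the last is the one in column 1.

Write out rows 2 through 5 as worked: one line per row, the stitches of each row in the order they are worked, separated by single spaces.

Row 2: chart row 2, WS - tiled (columns 1-10): K P P P K K P P P K; work from column 10 back to 1 with K<->P swapped.
Row 3: chart row 3, RS - tile across columns 1-10 and work as-is.
Row 4: chart row 4, WS - tiled (columns 1-10): P P K K2TOG K P P K K2TOG K; work from column 10 back to 1 with K<->P swapped.
Row 5: chart row 5, RS - tile across columns 1-10 and work as-is.

Result:
P K K K P P K K K P
P P P K K P P P K K
P K2TOG P K K P K2TOG P K K
P K K2TOG K P P K K2TOG K P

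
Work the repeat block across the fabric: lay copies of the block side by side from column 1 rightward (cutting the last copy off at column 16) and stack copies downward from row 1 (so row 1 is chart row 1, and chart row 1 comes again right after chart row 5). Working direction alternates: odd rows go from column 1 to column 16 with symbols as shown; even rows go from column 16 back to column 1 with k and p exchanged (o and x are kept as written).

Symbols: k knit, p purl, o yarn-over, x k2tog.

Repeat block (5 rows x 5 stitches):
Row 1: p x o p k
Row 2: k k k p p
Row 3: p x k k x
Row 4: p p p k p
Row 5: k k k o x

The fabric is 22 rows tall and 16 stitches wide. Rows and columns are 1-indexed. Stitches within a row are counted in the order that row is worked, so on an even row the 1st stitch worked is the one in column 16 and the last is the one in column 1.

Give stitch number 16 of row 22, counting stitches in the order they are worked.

Row 22: (22-1) mod 5 = 1, so use chart row 2. Even row -> WS.
Chart row 2 tiled across columns 1-16: k k k p p k k k p p k k k p p k
WS: work from column 16 back to column 1 (reverse the tiled row), swapping k<->p (o and x unchanged).
Row 22 as worked: p k k p p p k k p p p k k p p p
Stitch 16 in working order -> p

Stitch:
p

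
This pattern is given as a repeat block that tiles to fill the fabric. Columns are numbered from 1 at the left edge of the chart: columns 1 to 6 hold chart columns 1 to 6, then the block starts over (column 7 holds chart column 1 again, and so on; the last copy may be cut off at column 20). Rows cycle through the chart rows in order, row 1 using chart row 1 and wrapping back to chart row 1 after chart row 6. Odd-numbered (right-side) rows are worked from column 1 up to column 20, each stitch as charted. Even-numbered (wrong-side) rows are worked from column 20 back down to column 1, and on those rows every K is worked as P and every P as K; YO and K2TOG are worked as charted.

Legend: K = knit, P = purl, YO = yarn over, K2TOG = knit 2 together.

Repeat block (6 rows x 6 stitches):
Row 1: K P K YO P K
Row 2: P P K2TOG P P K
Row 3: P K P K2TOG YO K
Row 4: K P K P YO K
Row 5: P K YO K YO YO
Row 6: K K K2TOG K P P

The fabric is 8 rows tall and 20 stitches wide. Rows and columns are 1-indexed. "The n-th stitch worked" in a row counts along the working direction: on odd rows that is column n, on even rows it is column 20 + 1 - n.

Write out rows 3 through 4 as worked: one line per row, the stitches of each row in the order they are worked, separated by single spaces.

Row 3: chart row 3, RS - tile across columns 1-20 and work as-is.
Row 4: chart row 4, WS - tiled (columns 1-20): K P K P YO K K P K P YO K K P K P YO K K P; work from column 20 back to 1 with K<->P swapped.

== ROWS AS WORKED ==
P K P K2TOG YO K P K P K2TOG YO K P K P K2TOG YO K P K
K P P YO K P K P P YO K P K P P YO K P K P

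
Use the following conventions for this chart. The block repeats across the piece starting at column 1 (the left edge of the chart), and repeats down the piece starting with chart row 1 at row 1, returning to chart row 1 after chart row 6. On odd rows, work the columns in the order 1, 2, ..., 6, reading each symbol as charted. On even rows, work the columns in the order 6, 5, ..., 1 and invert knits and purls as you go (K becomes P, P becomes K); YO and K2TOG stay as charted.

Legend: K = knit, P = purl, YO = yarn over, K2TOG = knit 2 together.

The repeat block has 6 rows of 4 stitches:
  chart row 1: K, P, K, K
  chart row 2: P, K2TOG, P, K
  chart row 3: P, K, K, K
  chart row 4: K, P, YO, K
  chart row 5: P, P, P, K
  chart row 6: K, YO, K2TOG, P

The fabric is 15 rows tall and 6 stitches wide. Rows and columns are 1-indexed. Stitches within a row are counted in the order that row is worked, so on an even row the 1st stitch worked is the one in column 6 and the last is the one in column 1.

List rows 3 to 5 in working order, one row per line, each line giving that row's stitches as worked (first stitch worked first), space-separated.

== ROWS AS WORKED ==
P K K K P K
K P P YO K P
P P P K P P

Derivation:
Row 3: chart row 3, RS - tile across columns 1-6 and work as-is.
Row 4: chart row 4, WS - tiled (columns 1-6): K P YO K K P; work from column 6 back to 1 with K<->P swapped.
Row 5: chart row 5, RS - tile across columns 1-6 and work as-is.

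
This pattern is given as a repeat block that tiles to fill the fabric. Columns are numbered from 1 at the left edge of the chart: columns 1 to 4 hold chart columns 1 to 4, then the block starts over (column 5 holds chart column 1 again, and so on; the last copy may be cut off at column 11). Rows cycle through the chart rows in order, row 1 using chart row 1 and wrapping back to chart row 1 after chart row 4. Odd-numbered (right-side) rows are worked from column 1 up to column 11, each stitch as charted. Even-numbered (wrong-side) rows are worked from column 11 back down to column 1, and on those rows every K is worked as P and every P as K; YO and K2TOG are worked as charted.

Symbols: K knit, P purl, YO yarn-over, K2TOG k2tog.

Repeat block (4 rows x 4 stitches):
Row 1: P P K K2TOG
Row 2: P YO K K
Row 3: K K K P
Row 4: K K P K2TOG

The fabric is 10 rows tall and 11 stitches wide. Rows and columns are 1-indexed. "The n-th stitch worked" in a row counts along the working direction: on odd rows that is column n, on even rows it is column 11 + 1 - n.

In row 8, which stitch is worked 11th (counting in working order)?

For row 8: chart row = ((8-1) mod 4) + 1 = 4; this is a WS (even) row.
Chart row 4 tiled across columns 1-11: K K P K2TOG K K P K2TOG K K P
Wrong side: read the tiled row from column 11 down to 1 and exchange K with P (leave YO, K2TOG).
Row 8 as worked: K P P K2TOG K P P K2TOG K P P
The 11th stitch worked is P.

== STITCH ==
P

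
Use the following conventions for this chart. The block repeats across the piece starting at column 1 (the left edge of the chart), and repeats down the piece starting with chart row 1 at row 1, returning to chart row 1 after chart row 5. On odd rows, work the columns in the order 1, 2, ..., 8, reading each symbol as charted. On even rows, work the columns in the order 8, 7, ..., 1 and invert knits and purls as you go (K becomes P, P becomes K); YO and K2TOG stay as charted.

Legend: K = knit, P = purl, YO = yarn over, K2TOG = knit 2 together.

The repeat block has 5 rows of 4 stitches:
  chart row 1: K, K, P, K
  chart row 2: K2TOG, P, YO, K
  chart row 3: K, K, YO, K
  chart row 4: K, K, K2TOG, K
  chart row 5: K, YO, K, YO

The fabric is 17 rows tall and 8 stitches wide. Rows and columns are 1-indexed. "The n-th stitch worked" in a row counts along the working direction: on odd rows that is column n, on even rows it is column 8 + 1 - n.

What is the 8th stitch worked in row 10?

Stitch:
P

Derivation:
Row 10 uses chart row ((10-1) mod 5)+1 = 5. Row 10 is even, so WS.
Chart row 5 tiled across columns 1-8: K YO K YO K YO K YO
Wrong side: read the tiled row from column 8 down to 1 and exchange K with P (leave YO, K2TOG).
Row 10 as worked: YO P YO P YO P YO P
Stitch 8 in working order -> P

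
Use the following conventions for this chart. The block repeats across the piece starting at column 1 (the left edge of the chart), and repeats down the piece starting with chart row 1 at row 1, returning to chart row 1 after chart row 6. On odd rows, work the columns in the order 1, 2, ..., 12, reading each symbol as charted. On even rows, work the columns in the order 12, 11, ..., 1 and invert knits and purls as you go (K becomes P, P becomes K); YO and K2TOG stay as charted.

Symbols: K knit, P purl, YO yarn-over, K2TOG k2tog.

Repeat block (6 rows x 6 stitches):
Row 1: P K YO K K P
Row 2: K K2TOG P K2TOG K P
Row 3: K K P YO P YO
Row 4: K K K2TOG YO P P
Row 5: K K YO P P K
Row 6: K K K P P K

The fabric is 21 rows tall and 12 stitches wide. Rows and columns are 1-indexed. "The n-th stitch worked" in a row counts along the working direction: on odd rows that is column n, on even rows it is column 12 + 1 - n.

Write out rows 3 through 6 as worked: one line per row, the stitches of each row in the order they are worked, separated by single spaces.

Row 3: chart row 3, RS - tile across columns 1-12 and work as-is.
Row 4: chart row 4, WS - tiled (columns 1-12): K K K2TOG YO P P K K K2TOG YO P P; work from column 12 back to 1 with K<->P swapped.
Row 5: chart row 5, RS - tile across columns 1-12 and work as-is.
Row 6: chart row 6, WS - tiled (columns 1-12): K K K P P K K K K P P K; work from column 12 back to 1 with K<->P swapped.

== ROWS AS WORKED ==
K K P YO P YO K K P YO P YO
K K YO K2TOG P P K K YO K2TOG P P
K K YO P P K K K YO P P K
P K K P P P P K K P P P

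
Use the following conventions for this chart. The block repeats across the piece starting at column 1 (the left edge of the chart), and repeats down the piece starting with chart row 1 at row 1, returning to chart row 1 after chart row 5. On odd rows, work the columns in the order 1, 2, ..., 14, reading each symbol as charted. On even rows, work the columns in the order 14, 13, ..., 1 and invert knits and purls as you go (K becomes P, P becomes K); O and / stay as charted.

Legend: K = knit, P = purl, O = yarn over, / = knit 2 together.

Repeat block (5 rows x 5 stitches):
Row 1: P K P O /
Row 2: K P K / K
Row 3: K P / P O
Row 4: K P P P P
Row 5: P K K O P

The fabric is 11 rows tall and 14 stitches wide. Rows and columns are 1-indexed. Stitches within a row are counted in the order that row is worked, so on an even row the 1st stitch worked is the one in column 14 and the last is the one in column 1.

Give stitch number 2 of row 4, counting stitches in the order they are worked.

Row 4: (4-1) mod 5 = 3, so use chart row 4. Even row -> WS.
Chart row 4 tiled across columns 1-14: K P P P P K P P P P K P P P
WS: work from column 14 back to column 1 (reverse the tiled row), swapping K<->P (O and / unchanged).
Row 4 as worked: K K K P K K K K P K K K K P
The 2nd stitch worked is K.

Result:
K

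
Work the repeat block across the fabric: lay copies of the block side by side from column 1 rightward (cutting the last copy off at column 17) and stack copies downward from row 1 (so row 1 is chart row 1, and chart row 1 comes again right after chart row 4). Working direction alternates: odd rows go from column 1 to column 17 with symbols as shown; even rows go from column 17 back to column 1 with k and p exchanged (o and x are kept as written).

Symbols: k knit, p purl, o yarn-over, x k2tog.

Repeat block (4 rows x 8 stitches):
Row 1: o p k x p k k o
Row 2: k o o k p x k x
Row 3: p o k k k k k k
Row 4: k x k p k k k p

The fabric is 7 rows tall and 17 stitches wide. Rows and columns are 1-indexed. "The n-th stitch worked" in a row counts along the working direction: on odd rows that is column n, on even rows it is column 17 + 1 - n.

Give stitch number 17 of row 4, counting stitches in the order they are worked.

Row 4: (4-1) mod 4 = 3, so use chart row 4. Even row -> WS.
Chart row 4 tiled across columns 1-17: k x k p k k k p k x k p k k k p k
Wrong side: read the tiled row from column 17 down to 1 and exchange k with p (leave o, x).
Row 4 as worked: p k p p p k p x p k p p p k p x p
Stitch 17 in working order -> p

== STITCH ==
p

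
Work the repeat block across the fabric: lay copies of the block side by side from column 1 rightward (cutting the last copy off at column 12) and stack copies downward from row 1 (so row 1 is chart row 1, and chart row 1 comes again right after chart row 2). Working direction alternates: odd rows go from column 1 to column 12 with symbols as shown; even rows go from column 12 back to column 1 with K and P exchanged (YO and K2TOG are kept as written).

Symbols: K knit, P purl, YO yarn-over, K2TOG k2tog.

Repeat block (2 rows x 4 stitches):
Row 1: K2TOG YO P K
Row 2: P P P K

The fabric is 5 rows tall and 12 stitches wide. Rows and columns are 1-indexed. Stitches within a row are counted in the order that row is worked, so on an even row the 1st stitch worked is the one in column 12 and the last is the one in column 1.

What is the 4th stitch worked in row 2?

Stitch:
K

Derivation:
Row 2 uses chart row ((2-1) mod 2)+1 = 2. Row 2 is even, so WS.
Chart row 2 tiled across columns 1-12: P P P K P P P K P P P K
WS: work from column 12 back to column 1 (reverse the tiled row), swapping K<->P (YO and K2TOG unchanged).
Row 2 as worked: P K K K P K K K P K K K
Counting 4 along the worked row gives K.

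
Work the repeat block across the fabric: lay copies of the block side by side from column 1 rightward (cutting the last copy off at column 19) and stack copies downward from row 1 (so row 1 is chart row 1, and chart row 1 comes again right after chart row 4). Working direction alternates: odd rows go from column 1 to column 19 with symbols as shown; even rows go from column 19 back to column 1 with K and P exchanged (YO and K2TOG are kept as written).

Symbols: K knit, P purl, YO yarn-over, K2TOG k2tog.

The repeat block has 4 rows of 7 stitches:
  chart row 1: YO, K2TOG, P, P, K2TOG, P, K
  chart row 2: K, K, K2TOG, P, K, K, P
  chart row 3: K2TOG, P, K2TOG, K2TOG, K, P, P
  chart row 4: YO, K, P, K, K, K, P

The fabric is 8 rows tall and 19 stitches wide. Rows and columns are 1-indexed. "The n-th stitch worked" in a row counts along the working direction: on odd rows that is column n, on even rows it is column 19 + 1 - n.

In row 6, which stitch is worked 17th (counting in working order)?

Result:
K2TOG

Derivation:
Row 6 uses chart row ((6-1) mod 4)+1 = 2. Row 6 is even, so WS.
Chart row 2 tiled across columns 1-19: K K K2TOG P K K P K K K2TOG P K K P K K K2TOG P K
WS row: flip the tiled sequence (start at column 19) and apply K<->P; YO and K2TOG stay.
Row 6 as worked: P K K2TOG P P K P P K K2TOG P P K P P K K2TOG P P
The 17th stitch worked is K2TOG.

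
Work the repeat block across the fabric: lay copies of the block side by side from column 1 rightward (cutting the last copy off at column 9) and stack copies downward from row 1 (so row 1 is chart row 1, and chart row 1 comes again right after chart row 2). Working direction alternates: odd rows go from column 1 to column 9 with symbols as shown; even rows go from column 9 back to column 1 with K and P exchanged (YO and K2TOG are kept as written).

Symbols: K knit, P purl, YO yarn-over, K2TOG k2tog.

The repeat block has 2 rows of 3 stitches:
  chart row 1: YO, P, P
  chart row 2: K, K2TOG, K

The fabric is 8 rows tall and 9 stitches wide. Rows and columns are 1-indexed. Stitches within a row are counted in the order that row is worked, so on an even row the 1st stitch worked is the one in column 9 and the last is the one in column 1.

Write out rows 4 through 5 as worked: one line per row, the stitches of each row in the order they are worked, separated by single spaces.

Row 4: chart row 2, WS - tiled (columns 1-9): K K2TOG K K K2TOG K K K2TOG K; work from column 9 back to 1 with K<->P swapped.
Row 5: chart row 1, RS - tile across columns 1-9 and work as-is.

Result:
P K2TOG P P K2TOG P P K2TOG P
YO P P YO P P YO P P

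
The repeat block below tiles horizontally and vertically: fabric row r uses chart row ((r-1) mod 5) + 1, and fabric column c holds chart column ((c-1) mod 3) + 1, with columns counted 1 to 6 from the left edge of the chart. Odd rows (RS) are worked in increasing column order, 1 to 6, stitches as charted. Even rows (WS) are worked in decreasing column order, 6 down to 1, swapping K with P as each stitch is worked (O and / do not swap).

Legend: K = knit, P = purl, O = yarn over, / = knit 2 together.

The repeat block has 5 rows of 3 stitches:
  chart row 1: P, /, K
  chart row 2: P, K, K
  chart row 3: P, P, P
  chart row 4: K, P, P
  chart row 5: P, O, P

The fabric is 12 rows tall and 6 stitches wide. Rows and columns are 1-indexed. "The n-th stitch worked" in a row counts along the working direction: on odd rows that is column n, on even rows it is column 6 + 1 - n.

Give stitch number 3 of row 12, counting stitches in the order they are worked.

Stitch:
K

Derivation:
Row 12 uses chart row ((12-1) mod 5)+1 = 2. Row 12 is even, so WS.
Chart row 2 tiled across columns 1-6: P K K P K K
WS: work from column 6 back to column 1 (reverse the tiled row), swapping K<->P (O and / unchanged).
Row 12 as worked: P P K P P K
Stitch 3 in working order -> K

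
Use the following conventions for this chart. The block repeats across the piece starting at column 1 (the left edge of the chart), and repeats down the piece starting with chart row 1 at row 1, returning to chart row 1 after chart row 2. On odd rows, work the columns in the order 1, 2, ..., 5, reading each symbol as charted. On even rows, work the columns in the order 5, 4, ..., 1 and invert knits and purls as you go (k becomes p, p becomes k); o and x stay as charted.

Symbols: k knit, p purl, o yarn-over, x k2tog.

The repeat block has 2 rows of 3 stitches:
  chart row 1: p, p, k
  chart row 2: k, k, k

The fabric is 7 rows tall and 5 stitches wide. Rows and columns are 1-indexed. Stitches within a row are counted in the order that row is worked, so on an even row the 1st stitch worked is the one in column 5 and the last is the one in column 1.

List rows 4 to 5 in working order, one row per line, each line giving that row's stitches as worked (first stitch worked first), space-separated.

Row 4: chart row 2, WS - tiled (columns 1-5): k k k k k; work from column 5 back to 1 with k<->p swapped.
Row 5: chart row 1, RS - tile across columns 1-5 and work as-is.

Rows as worked:
p p p p p
p p k p p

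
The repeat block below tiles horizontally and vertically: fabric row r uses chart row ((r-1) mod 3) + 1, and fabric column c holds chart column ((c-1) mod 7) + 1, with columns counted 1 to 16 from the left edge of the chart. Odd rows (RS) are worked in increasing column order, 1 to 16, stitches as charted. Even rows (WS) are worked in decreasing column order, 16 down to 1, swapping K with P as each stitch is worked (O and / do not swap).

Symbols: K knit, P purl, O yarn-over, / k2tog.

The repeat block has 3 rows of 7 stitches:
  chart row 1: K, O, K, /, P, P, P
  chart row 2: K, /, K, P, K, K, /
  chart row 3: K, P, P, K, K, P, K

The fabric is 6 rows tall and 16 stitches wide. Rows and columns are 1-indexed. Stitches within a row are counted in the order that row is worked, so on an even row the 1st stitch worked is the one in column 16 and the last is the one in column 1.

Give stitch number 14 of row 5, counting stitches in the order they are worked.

For row 5: chart row = ((5-1) mod 3) + 1 = 2; this is a RS (odd) row.
Chart row 2 tiled across columns 1-16: K / K P K K / K / K P K K / K /
Right side: take the tiled row as-is (worked left to right from column 1).
Stitch 14 in working order -> /

== STITCH ==
/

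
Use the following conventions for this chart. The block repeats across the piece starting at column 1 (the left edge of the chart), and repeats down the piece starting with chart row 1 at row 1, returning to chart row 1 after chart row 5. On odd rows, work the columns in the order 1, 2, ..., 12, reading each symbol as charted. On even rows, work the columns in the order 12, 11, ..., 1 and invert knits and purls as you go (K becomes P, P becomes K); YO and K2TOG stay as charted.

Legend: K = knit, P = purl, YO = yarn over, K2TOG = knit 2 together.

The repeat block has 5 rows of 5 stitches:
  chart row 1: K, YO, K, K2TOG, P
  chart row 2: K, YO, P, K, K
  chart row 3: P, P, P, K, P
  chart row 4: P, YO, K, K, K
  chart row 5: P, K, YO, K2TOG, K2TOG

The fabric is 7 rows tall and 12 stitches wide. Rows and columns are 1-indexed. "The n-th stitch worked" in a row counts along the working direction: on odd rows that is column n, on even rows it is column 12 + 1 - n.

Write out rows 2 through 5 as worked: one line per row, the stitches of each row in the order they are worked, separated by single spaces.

Row 2: chart row 2, WS - tiled (columns 1-12): K YO P K K K YO P K K K YO; work from column 12 back to 1 with K<->P swapped.
Row 3: chart row 3, RS - tile across columns 1-12 and work as-is.
Row 4: chart row 4, WS - tiled (columns 1-12): P YO K K K P YO K K K P YO; work from column 12 back to 1 with K<->P swapped.
Row 5: chart row 5, RS - tile across columns 1-12 and work as-is.

Rows as worked:
YO P P P K YO P P P K YO P
P P P K P P P P K P P P
YO K P P P YO K P P P YO K
P K YO K2TOG K2TOG P K YO K2TOG K2TOG P K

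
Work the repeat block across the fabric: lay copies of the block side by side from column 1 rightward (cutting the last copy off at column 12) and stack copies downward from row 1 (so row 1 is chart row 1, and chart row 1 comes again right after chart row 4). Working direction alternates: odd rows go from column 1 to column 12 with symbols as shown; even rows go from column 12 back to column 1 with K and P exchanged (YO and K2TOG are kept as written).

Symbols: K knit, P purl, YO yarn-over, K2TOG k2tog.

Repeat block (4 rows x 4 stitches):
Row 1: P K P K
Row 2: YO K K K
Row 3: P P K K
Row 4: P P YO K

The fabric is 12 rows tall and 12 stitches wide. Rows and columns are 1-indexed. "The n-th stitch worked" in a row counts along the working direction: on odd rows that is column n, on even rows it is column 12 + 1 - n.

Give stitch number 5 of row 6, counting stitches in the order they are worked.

Row 6: (6-1) mod 4 = 1, so use chart row 2. Even row -> WS.
Chart row 2 tiled across columns 1-12: YO K K K YO K K K YO K K K
WS row: flip the tiled sequence (start at column 12) and apply K<->P; YO and K2TOG stay.
Row 6 as worked: P P P YO P P P YO P P P YO
The 5th stitch worked is P.

== STITCH ==
P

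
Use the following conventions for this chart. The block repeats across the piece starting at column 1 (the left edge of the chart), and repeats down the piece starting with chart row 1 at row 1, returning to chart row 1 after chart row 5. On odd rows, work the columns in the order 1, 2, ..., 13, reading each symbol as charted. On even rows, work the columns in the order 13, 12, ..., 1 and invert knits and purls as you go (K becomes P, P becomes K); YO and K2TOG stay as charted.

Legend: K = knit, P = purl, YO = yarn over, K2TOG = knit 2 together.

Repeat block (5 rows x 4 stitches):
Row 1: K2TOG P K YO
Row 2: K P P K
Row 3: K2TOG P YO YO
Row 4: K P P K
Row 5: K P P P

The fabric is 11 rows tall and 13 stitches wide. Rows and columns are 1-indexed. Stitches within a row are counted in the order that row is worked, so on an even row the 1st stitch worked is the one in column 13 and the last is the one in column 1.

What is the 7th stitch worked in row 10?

Row 10: (10-1) mod 5 = 4, so use chart row 5. Even row -> WS.
Chart row 5 tiled across columns 1-13: K P P P K P P P K P P P K
WS: work from column 13 back to column 1 (reverse the tiled row), swapping K<->P (YO and K2TOG unchanged).
Row 10 as worked: P K K K P K K K P K K K P
The 7th stitch worked is K.

Stitch:
K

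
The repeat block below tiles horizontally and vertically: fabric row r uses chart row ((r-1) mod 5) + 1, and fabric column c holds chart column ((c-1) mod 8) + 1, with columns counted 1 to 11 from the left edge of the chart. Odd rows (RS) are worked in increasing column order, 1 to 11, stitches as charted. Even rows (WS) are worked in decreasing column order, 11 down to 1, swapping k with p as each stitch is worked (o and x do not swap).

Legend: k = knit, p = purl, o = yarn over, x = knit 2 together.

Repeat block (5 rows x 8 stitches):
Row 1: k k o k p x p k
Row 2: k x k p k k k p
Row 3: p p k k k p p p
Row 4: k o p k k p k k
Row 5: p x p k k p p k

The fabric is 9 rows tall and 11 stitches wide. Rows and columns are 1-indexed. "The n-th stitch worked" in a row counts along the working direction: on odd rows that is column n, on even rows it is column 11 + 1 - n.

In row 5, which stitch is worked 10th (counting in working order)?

Row 5: (5-1) mod 5 = 4, so use chart row 5. Odd row -> RS.
Chart row 5 tiled across columns 1-11: p x p k k p p k p x p
RS: work column 1 to column 11, symbols as charted — the tiled row is the row as worked.
Counting 10 along the worked row gives x.

Result:
x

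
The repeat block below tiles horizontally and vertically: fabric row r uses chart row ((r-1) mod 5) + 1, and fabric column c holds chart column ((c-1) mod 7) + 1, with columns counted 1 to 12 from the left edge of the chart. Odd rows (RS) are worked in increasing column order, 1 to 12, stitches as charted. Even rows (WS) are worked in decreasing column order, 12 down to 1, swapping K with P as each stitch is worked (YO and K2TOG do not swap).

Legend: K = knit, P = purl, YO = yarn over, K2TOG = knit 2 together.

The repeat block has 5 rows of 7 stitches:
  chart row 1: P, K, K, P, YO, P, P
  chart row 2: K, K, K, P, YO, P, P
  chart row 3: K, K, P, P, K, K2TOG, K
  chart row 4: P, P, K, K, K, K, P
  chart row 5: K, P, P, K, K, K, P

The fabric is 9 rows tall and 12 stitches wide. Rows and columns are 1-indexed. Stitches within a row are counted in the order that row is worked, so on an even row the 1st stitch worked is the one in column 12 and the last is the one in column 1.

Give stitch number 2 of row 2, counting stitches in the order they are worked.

For row 2: chart row = ((2-1) mod 5) + 1 = 2; this is a WS (even) row.
Chart row 2 tiled across columns 1-12: K K K P YO P P K K K P YO
WS: work from column 12 back to column 1 (reverse the tiled row), swapping K<->P (YO and K2TOG unchanged).
Row 2 as worked: YO K P P P K K YO K P P P
Counting 2 along the worked row gives K.

Result:
K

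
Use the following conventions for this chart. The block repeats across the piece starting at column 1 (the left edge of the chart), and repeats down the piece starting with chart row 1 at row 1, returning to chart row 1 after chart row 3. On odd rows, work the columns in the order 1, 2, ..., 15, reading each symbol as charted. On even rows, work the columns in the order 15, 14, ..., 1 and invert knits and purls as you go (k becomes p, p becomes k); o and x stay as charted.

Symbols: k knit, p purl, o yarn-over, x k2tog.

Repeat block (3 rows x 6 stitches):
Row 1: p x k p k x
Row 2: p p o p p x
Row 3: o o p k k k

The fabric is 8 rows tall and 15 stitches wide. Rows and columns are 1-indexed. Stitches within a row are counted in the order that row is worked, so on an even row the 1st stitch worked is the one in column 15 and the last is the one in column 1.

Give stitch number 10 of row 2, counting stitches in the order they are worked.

Row 2: (2-1) mod 3 = 1, so use chart row 2. Even row -> WS.
Chart row 2 tiled across columns 1-15: p p o p p x p p o p p x p p o
Wrong side: read the tiled row from column 15 down to 1 and exchange k with p (leave o, x).
Row 2 as worked: o k k x k k o k k x k k o k k
The 10th stitch worked is x.

Stitch:
x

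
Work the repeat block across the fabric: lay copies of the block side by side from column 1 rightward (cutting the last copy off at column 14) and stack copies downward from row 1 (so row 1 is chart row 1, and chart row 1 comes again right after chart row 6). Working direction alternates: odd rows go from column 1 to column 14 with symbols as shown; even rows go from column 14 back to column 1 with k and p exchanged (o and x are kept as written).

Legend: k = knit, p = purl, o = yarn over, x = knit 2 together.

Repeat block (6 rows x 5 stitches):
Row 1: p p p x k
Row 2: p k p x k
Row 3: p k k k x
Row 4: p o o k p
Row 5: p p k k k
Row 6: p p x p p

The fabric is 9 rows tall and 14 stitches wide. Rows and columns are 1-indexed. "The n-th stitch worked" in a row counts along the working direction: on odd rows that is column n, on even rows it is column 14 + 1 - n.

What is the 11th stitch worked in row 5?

Result:
p

Derivation:
Row 5: (5-1) mod 6 = 4, so use chart row 5. Odd row -> RS.
Chart row 5 tiled across columns 1-14: p p k k k p p k k k p p k k
RS: work column 1 to column 14, symbols as charted — the tiled row is the row as worked.
Stitch 11 in working order -> p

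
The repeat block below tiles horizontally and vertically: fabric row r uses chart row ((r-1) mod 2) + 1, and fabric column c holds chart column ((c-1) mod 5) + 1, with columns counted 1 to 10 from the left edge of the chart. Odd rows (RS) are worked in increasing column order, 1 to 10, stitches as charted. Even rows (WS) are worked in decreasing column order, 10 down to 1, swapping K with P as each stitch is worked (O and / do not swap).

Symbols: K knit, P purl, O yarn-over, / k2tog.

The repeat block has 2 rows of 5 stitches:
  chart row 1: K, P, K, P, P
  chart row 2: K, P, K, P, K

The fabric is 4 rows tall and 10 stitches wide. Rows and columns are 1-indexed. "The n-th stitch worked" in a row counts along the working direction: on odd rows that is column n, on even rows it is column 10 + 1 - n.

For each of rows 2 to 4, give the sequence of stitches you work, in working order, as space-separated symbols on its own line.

Row 2: chart row 2, WS - tiled (columns 1-10): K P K P K K P K P K; work from column 10 back to 1 with K<->P swapped.
Row 3: chart row 1, RS - tile across columns 1-10 and work as-is.
Row 4: chart row 2, WS - tiled (columns 1-10): K P K P K K P K P K; work from column 10 back to 1 with K<->P swapped.

Rows as worked:
P K P K P P K P K P
K P K P P K P K P P
P K P K P P K P K P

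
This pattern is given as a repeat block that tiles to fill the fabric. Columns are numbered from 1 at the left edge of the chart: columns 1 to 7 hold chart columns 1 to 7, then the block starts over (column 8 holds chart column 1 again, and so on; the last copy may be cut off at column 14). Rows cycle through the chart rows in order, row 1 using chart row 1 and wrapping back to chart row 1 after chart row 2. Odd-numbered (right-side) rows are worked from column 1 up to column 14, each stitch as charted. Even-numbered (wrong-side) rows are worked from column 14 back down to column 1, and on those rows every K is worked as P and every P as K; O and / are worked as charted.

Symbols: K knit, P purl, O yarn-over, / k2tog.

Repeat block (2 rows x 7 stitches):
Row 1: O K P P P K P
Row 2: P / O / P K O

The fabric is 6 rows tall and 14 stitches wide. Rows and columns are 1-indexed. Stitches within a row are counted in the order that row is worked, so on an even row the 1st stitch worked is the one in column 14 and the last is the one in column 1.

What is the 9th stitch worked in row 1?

Result:
K

Derivation:
Row 1 uses chart row ((1-1) mod 2)+1 = 1. Row 1 is odd, so RS.
Chart row 1 tiled across columns 1-14: O K P P P K P O K P P P K P
RS row: no reversal, no swap; stitch n worked = column n.
Counting 9 along the worked row gives K.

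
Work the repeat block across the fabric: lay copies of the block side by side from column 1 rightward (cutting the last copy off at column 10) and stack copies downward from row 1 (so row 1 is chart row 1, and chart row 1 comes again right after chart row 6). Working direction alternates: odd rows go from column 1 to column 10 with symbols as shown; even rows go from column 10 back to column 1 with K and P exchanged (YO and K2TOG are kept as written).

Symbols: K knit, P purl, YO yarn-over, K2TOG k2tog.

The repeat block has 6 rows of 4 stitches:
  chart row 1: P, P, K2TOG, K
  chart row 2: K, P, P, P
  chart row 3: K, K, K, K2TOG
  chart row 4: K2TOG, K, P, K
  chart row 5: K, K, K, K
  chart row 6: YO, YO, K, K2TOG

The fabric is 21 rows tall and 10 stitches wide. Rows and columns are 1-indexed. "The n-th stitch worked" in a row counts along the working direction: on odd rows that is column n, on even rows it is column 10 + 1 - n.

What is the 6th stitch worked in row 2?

For row 2: chart row = ((2-1) mod 6) + 1 = 2; this is a WS (even) row.
Chart row 2 tiled across columns 1-10: K P P P K P P P K P
Wrong side: read the tiled row from column 10 down to 1 and exchange K with P (leave YO, K2TOG).
Row 2 as worked: K P K K K P K K K P
Counting 6 along the worked row gives P.

Result:
P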